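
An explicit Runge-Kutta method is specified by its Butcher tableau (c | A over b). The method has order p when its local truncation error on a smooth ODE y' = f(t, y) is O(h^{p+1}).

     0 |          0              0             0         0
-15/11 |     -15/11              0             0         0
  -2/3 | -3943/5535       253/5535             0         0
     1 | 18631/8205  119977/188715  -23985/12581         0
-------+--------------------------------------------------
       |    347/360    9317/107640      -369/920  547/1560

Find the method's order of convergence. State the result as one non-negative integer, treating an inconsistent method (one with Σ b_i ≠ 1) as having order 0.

b = (347/360, 9317/107640, -369/920, 547/1560)
c = (0, -15/11, -2/3, 1)
Ac = (0, 0, -23/369, 221/547)
Σ b_i: 347/360·1 + 9317/107640·1 + (-369/920)·1 + 547/1560·1 = 1 ✓
b·c: 9317/107640·(-15/11) + (-369/920)·(-2/3) + 547/1560·1 = 1/2 ✓
b·c²: 9317/107640·225/121 + (-369/920)·4/9 + 547/1560·1 = 1/3 ✓
b·Ac: (-369/920)·(-23/369) + 547/1560·221/547 = 1/6 ✓
b·c³: 9317/107640·(-3375/1331) + (-369/920)·(-8/27) + 547/1560·1 = 1/4 ✓
b·(c∘Ac): (-369/920)·46/1107 + 547/1560·221/547 = 1/8 ✓
b·Ac²: (-369/920)·115/1353 + 547/1560·2015/6017 = 1/12 ✓
b·A²c: 547/1560·65/547 = 1/24 ✓; 4 stages ⇒ order 4.

4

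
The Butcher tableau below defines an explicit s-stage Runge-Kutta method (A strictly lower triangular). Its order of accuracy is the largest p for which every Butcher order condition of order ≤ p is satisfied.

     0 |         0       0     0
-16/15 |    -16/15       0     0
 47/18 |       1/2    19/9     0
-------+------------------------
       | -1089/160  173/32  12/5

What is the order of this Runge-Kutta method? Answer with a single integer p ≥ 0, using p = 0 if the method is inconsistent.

2

b = (-1089/160, 173/32, 12/5)
c = (0, -16/15, 47/18)
Ac = (0, 0, -304/135)
Σ b_i: (-1089/160)·1 + 173/32·1 + 12/5·1 = 1 ✓
b·c: 173/32·(-16/15) + 12/5·47/18 = 1/2 ✓
b·c²: 173/32·256/225 + 12/5·2209/324 = 15197/675 ≠ 1/3 ⇒ order 2.
b·Ac: 12/5·(-304/135) = -1216/225 ≠ 1/6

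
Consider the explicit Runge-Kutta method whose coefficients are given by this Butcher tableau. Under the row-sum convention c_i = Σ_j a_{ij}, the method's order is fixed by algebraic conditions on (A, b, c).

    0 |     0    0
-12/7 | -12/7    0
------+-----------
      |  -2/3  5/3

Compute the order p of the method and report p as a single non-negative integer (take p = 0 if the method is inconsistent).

1

b = (-2/3, 5/3)
c = (0, -12/7)
Σ b_i: (-2/3)·1 + 5/3·1 = 1 ✓
b·c: 5/3·(-12/7) = -20/7 ≠ 1/2 ⇒ order 1.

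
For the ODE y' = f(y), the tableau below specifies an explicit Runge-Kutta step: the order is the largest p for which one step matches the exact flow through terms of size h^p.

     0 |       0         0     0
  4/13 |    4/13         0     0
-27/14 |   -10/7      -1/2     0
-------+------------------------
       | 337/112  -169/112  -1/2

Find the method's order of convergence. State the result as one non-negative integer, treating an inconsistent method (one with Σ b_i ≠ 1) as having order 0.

b = (337/112, -169/112, -1/2)
c = (0, 4/13, -27/14)
Ac = (0, 0, -2/13)
Σ b_i: 337/112·1 + (-169/112)·1 + (-1/2)·1 = 1 ✓
b·c: (-169/112)·4/13 + (-1/2)·(-27/14) = 1/2 ✓
b·c²: (-169/112)·16/169 + (-1/2)·729/196 = -785/392 ≠ 1/3 ⇒ order 2.
b·Ac: (-1/2)·(-2/13) = 1/13 ≠ 1/6

2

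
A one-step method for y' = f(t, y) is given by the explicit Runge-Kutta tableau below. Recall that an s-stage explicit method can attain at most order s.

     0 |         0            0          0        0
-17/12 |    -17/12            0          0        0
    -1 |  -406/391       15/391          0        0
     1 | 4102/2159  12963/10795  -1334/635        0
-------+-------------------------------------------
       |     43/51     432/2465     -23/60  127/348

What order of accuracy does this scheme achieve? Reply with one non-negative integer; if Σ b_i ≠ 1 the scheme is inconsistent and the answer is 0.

4

b = (43/51, 432/2465, -23/60, 127/348)
c = (0, -17/12, -1, 1)
Ac = (0, 0, -5/92, 203/508)
Σ b_i: 43/51·1 + 432/2465·1 + (-23/60)·1 + 127/348·1 = 1 ✓
b·c: 432/2465·(-17/12) + (-23/60)·(-1) + 127/348·1 = 1/2 ✓
b·c²: 432/2465·289/144 + (-23/60)·1 + 127/348·1 = 1/3 ✓
b·Ac: (-23/60)·(-5/92) + 127/348·203/508 = 1/6 ✓
b·c³: 432/2465·(-4913/1728) + (-23/60)·(-1) + 127/348·1 = 1/4 ✓
b·(c∘Ac): (-23/60)·5/92 + 127/348·203/508 = 1/8 ✓
b·Ac²: (-23/60)·85/1104 + 127/348·1885/6096 = 1/12 ✓
b·A²c: 127/348·29/254 = 1/24 ✓; 4 stages ⇒ order 4.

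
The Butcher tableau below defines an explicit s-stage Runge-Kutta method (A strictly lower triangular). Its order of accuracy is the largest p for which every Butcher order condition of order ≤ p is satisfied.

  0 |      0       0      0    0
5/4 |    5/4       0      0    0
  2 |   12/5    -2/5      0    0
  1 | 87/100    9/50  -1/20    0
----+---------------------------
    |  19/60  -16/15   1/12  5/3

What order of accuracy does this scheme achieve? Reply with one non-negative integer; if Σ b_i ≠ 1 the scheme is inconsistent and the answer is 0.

b = (19/60, -16/15, 1/12, 5/3)
c = (0, 5/4, 2, 1)
Ac = (0, 0, -1/2, 1/8)
Σ b_i: 19/60·1 + (-16/15)·1 + 1/12·1 + 5/3·1 = 1 ✓
b·c: (-16/15)·5/4 + 1/12·2 + 5/3·1 = 1/2 ✓
b·c²: (-16/15)·25/16 + 1/12·4 + 5/3·1 = 1/3 ✓
b·Ac: 1/12·(-1/2) + 5/3·1/8 = 1/6 ✓
b·c³: (-16/15)·125/64 + 1/12·8 + 5/3·1 = 1/4 ✓
b·(c∘Ac): 1/12·(-1) + 5/3·1/8 = 1/8 ✓
b·Ac²: 1/12·(-5/8) + 5/3·13/160 = 1/12 ✓
b·A²c: 5/3·1/40 = 1/24 ✓; 4 stages ⇒ order 4.

4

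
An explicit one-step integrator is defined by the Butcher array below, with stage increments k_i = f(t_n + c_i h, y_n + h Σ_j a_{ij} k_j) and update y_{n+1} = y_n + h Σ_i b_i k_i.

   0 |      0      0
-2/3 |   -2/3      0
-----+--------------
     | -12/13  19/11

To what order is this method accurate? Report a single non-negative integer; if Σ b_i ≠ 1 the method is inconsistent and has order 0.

b = (-12/13, 19/11)
c = (0, -2/3)
Σ b_i: (-12/13)·1 + 19/11·1 = 115/143 ≠ 1 ⇒ order 0.

0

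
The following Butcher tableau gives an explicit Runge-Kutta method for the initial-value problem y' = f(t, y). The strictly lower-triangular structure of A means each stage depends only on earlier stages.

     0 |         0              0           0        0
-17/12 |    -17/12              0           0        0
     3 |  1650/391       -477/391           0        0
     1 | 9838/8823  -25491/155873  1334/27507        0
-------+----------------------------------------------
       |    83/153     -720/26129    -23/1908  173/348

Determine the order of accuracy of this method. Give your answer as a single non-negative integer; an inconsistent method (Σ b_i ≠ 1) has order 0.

b = (83/153, -720/26129, -23/1908, 173/348)
c = (0, -17/12, 3, 1)
Ac = (0, 0, 159/92, 261/692)
Σ b_i: 83/153·1 + (-720/26129)·1 + (-23/1908)·1 + 173/348·1 = 1 ✓
b·c: (-720/26129)·(-17/12) + (-23/1908)·3 + 173/348·1 = 1/2 ✓
b·c²: (-720/26129)·289/144 + (-23/1908)·9 + 173/348·1 = 1/3 ✓
b·Ac: (-23/1908)·159/92 + 173/348·261/692 = 1/6 ✓
b·c³: (-720/26129)·(-4913/1728) + (-23/1908)·27 + 173/348·1 = 1/4 ✓
b·(c∘Ac): (-23/1908)·477/92 + 173/348·261/692 = 1/8 ✓
b·Ac²: (-23/1908)·(-901/368) + 173/348·899/8304 = 1/12 ✓
b·A²c: 173/348·29/346 = 1/24 ✓; 4 stages ⇒ order 4.

4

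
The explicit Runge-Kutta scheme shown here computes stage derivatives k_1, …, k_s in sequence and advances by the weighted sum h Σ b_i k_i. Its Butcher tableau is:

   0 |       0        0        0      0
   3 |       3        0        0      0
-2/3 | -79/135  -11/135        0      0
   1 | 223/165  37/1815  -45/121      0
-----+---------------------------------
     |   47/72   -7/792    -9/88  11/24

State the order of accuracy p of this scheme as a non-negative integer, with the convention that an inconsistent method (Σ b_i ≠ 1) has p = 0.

4

b = (47/72, -7/792, -9/88, 11/24)
c = (0, 3, -2/3, 1)
Ac = (0, 0, -11/45, 17/55)
Σ b_i: 47/72·1 + (-7/792)·1 + (-9/88)·1 + 11/24·1 = 1 ✓
b·c: (-7/792)·3 + (-9/88)·(-2/3) + 11/24·1 = 1/2 ✓
b·c²: (-7/792)·9 + (-9/88)·4/9 + 11/24·1 = 1/3 ✓
b·Ac: (-9/88)·(-11/45) + 11/24·17/55 = 1/6 ✓
b·c³: (-7/792)·27 + (-9/88)·(-8/27) + 11/24·1 = 1/4 ✓
b·(c∘Ac): (-9/88)·22/135 + 11/24·17/55 = 1/8 ✓
b·Ac²: (-9/88)·(-11/15) + 11/24·1/55 = 1/12 ✓
b·A²c: 11/24·1/11 = 1/24 ✓; 4 stages ⇒ order 4.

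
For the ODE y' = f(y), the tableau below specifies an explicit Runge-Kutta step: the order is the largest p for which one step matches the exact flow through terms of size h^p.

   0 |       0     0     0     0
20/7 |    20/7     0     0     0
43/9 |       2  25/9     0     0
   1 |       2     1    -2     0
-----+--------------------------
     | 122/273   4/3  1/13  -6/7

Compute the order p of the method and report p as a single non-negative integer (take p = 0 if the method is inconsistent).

1

b = (122/273, 4/3, 1/13, -6/7)
c = (0, 20/7, 43/9, 1)
Ac = (0, 0, 500/63, -422/63)
Σ b_i: 122/273·1 + 4/3·1 + 1/13·1 + (-6/7)·1 = 1 ✓
b·c: 4/3·20/7 + 1/13·43/9 + (-6/7)·1 = 2719/819 ≠ 1/2 ⇒ order 1.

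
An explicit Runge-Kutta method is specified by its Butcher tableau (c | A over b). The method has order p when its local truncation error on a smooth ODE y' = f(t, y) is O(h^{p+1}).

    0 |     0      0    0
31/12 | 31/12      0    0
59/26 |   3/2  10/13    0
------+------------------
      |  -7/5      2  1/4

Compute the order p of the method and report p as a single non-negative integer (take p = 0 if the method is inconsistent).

b = (-7/5, 2, 1/4)
c = (0, 31/12, 59/26)
Ac = (0, 0, 155/78)
Σ b_i: (-7/5)·1 + 2·1 + 1/4·1 = 17/20 ≠ 1 ⇒ order 0.

0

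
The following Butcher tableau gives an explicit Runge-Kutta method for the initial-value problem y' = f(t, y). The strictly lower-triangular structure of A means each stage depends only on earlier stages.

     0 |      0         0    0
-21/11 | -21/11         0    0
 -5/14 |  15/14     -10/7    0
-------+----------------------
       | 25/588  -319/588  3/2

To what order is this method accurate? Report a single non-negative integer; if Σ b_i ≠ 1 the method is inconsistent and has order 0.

b = (25/588, -319/588, 3/2)
c = (0, -21/11, -5/14)
Ac = (0, 0, 30/11)
Σ b_i: 25/588·1 + (-319/588)·1 + 3/2·1 = 1 ✓
b·c: (-319/588)·(-21/11) + 3/2·(-5/14) = 1/2 ✓
b·c²: (-319/588)·441/121 + 3/2·25/196 = -7701/4312 ≠ 1/3 ⇒ order 2.
b·Ac: 3/2·30/11 = 45/11 ≠ 1/6

2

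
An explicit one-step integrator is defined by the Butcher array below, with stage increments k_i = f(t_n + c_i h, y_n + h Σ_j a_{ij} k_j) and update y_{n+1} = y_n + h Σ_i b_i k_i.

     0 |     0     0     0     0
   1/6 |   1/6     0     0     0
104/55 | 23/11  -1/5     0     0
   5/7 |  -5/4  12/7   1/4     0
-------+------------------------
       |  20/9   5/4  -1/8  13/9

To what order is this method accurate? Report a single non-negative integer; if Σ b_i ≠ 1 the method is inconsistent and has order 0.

0

b = (20/9, 5/4, -1/8, 13/9)
c = (0, 1/6, 104/55, 5/7)
Ac = (0, 0, -1/30, 292/385)
Σ b_i: 20/9·1 + 5/4·1 + (-1/8)·1 + 13/9·1 = 115/24 ≠ 1 ⇒ order 0.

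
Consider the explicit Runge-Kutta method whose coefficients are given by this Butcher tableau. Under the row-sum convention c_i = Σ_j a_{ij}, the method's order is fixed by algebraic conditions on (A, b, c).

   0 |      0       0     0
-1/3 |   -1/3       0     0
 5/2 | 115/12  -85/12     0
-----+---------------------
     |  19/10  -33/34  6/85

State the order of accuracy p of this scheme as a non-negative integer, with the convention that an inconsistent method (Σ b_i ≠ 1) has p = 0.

3

b = (19/10, -33/34, 6/85)
c = (0, -1/3, 5/2)
Ac = (0, 0, 85/36)
Σ b_i: 19/10·1 + (-33/34)·1 + 6/85·1 = 1 ✓
b·c: (-33/34)·(-1/3) + 6/85·5/2 = 1/2 ✓
b·c²: (-33/34)·1/9 + 6/85·25/4 = 1/3 ✓
b·Ac: 6/85·85/36 = 1/6 ✓; 3 stages ⇒ order 3.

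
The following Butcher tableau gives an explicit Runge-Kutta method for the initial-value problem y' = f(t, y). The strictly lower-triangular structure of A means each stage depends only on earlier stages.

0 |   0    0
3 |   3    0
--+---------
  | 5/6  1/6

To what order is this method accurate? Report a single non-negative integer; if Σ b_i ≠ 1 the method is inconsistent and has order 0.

2

b = (5/6, 1/6)
c = (0, 3)
Σ b_i: 5/6·1 + 1/6·1 = 1 ✓
b·c: 1/6·3 = 1/2 ✓; 2 stages ⇒ order 2.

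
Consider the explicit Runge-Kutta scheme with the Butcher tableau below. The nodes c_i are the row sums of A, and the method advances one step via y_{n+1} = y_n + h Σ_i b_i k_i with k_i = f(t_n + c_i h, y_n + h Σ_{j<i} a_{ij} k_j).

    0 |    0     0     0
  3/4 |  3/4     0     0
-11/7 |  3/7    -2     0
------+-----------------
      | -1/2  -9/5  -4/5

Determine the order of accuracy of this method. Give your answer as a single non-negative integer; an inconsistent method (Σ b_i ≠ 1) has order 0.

b = (-1/2, -9/5, -4/5)
c = (0, 3/4, -11/7)
Ac = (0, 0, -3/2)
Σ b_i: (-1/2)·1 + (-9/5)·1 + (-4/5)·1 = -31/10 ≠ 1 ⇒ order 0.

0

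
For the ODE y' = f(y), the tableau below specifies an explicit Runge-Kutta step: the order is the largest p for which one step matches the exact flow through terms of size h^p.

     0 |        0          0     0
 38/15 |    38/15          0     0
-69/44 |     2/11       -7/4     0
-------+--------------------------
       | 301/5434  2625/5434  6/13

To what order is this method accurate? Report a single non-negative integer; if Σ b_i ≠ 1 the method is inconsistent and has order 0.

2

b = (301/5434, 2625/5434, 6/13)
c = (0, 38/15, -69/44)
Ac = (0, 0, -133/30)
Σ b_i: 301/5434·1 + 2625/5434·1 + 6/13·1 = 1 ✓
b·c: 2625/5434·38/15 + 6/13·(-69/44) = 1/2 ✓
b·c²: 2625/5434·1444/225 + 6/13·4761/1936 = 159889/37752 ≠ 1/3 ⇒ order 2.
b·Ac: 6/13·(-133/30) = -133/65 ≠ 1/6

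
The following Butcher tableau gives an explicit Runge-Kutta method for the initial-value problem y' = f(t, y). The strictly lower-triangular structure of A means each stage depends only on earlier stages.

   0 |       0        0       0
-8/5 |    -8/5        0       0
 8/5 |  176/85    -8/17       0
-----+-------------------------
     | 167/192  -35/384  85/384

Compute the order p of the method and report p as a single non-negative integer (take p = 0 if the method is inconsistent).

b = (167/192, -35/384, 85/384)
c = (0, -8/5, 8/5)
Ac = (0, 0, 64/85)
Σ b_i: 167/192·1 + (-35/384)·1 + 85/384·1 = 1 ✓
b·c: (-35/384)·(-8/5) + 85/384·8/5 = 1/2 ✓
b·c²: (-35/384)·64/25 + 85/384·64/25 = 1/3 ✓
b·Ac: 85/384·64/85 = 1/6 ✓; 3 stages ⇒ order 3.

3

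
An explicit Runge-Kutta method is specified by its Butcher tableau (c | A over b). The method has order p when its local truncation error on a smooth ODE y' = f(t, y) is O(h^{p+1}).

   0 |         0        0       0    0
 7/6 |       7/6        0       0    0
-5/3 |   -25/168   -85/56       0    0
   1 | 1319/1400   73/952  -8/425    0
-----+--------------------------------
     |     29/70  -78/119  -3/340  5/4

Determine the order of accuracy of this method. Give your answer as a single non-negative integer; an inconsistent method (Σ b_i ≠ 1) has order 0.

b = (29/70, -78/119, -3/340, 5/4)
c = (0, 7/6, -5/3, 1)
Ac = (0, 0, -85/48, 29/240)
Σ b_i: 29/70·1 + (-78/119)·1 + (-3/340)·1 + 5/4·1 = 1 ✓
b·c: (-78/119)·7/6 + (-3/340)·(-5/3) + 5/4·1 = 1/2 ✓
b·c²: (-78/119)·49/36 + (-3/340)·25/9 + 5/4·1 = 1/3 ✓
b·Ac: (-3/340)·(-85/48) + 5/4·29/240 = 1/6 ✓
b·c³: (-78/119)·343/216 + (-3/340)·(-125/27) + 5/4·1 = 1/4 ✓
b·(c∘Ac): (-3/340)·425/144 + 5/4·29/240 = 1/8 ✓
b·Ac²: (-3/340)·(-595/288) + 5/4·5/96 = 1/12 ✓
b·A²c: 5/4·1/30 = 1/24 ✓; 4 stages ⇒ order 4.

4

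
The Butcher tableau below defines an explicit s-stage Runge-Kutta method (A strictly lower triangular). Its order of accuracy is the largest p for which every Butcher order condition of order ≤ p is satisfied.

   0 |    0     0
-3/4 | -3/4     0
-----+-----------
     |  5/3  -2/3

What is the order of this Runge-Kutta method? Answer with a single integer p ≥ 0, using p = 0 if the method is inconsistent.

2

b = (5/3, -2/3)
c = (0, -3/4)
Σ b_i: 5/3·1 + (-2/3)·1 = 1 ✓
b·c: (-2/3)·(-3/4) = 1/2 ✓; 2 stages ⇒ order 2.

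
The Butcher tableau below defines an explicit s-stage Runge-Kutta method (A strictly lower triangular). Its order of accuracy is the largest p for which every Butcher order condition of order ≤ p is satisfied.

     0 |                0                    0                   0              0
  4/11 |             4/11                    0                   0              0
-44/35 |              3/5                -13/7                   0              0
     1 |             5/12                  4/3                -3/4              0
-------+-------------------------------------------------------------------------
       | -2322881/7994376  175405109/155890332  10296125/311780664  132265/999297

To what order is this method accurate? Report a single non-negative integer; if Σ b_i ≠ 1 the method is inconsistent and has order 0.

3

b = (-2322881/7994376, 175405109/155890332, 10296125/311780664, 132265/999297)
c = (0, 4/11, -44/35, 1)
Ac = (0, 0, -52/77, 1649/1155)
Σ b_i: (-2322881/7994376)·1 + 175405109/155890332·1 + 10296125/311780664·1 + 132265/999297·1 = 1 ✓
b·c: 175405109/155890332·4/11 + 10296125/311780664·(-44/35) + 132265/999297·1 = 1/2 ✓
b·c²: 175405109/155890332·16/121 + 10296125/311780664·1936/1225 + 132265/999297·1 = 1/3 ✓
b·Ac: 10296125/311780664·(-52/77) + 132265/999297·1649/1155 = 1/6 ✓
b·c³: 175405109/155890332·64/1331 + 10296125/311780664·(-85184/42875) + 132265/999297·1 = 9298925/76945869 ≠ 1/4 ⇒ order 3.
b·(c∘Ac): 10296125/311780664·208/245 + 132265/999297·1649/1155 = 7156121/32976801 ≠ 1/8
b·Ac²: 10296125/311780664·(-208/847) + 132265/999297·(-448676/444675) = -465814/3288285 ≠ 1/12
b·A²c: 132265/999297·39/77 = 18895/281853 ≠ 1/24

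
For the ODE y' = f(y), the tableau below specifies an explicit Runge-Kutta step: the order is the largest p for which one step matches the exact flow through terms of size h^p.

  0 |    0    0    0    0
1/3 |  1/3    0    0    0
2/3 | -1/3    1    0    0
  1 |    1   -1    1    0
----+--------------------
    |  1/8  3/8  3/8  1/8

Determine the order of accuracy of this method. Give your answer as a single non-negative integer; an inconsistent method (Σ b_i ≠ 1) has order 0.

b = (1/8, 3/8, 3/8, 1/8)
c = (0, 1/3, 2/3, 1)
Ac = (0, 0, 1/3, 1/3)
Σ b_i: 1/8·1 + 3/8·1 + 3/8·1 + 1/8·1 = 1 ✓
b·c: 3/8·1/3 + 3/8·2/3 + 1/8·1 = 1/2 ✓
b·c²: 3/8·1/9 + 3/8·4/9 + 1/8·1 = 1/3 ✓
b·Ac: 3/8·1/3 + 1/8·1/3 = 1/6 ✓
b·c³: 3/8·1/27 + 3/8·8/27 + 1/8·1 = 1/4 ✓
b·(c∘Ac): 3/8·2/9 + 1/8·1/3 = 1/8 ✓
b·Ac²: 3/8·1/9 + 1/8·1/3 = 1/12 ✓
b·A²c: 1/8·1/3 = 1/24 ✓; 4 stages ⇒ order 4.

4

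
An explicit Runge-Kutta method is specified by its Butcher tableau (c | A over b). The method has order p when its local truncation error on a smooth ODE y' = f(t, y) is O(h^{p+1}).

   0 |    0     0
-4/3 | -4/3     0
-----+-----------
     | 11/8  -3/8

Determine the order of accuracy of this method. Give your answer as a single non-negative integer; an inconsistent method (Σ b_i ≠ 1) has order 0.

2

b = (11/8, -3/8)
c = (0, -4/3)
Σ b_i: 11/8·1 + (-3/8)·1 = 1 ✓
b·c: (-3/8)·(-4/3) = 1/2 ✓; 2 stages ⇒ order 2.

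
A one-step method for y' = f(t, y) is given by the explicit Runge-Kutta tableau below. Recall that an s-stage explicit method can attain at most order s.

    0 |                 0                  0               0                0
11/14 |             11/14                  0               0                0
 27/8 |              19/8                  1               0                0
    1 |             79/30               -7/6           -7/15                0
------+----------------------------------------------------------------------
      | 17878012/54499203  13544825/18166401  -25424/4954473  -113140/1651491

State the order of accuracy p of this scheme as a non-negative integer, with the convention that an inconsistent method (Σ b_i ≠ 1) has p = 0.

3

b = (17878012/54499203, 13544825/18166401, -25424/4954473, -113140/1651491)
c = (0, 11/14, 27/8, 1)
Ac = (0, 0, 11/14, -299/120)
Σ b_i: 17878012/54499203·1 + 13544825/18166401·1 + (-25424/4954473)·1 + (-113140/1651491)·1 = 1 ✓
b·c: 13544825/18166401·11/14 + (-25424/4954473)·27/8 + (-113140/1651491)·1 = 1/2 ✓
b·c²: 13544825/18166401·121/196 + (-25424/4954473)·729/64 + (-113140/1651491)·1 = 1/3 ✓
b·Ac: (-25424/4954473)·11/14 + (-113140/1651491)·(-299/120) = 1/6 ✓
b·c³: 13544825/18166401·1331/2744 + (-25424/4954473)·19683/512 + (-113140/1651491)·1 = 11822779/123311328 ≠ 1/4 ⇒ order 3.
b·(c∘Ac): (-25424/4954473)·297/112 + (-113140/1651491)·(-299/120) = 1556605/9908946 ≠ 1/8
b·Ac²: (-25424/4954473)·121/196 + (-113140/1651491)·(-40561/6720) = 25299521/61655664 ≠ 1/12
b·A²c: (-113140/1651491)·(-11/30) = 124454/4954473 ≠ 1/24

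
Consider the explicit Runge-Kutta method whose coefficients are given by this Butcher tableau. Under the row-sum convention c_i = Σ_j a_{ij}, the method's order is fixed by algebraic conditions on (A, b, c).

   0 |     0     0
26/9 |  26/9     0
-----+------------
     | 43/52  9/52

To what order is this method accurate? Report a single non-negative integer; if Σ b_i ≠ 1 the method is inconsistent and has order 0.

b = (43/52, 9/52)
c = (0, 26/9)
Σ b_i: 43/52·1 + 9/52·1 = 1 ✓
b·c: 9/52·26/9 = 1/2 ✓; 2 stages ⇒ order 2.

2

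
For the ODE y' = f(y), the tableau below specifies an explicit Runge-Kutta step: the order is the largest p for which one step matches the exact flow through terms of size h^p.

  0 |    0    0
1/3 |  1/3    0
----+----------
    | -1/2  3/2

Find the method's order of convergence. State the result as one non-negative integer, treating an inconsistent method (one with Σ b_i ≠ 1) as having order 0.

b = (-1/2, 3/2)
c = (0, 1/3)
Σ b_i: (-1/2)·1 + 3/2·1 = 1 ✓
b·c: 3/2·1/3 = 1/2 ✓; 2 stages ⇒ order 2.

2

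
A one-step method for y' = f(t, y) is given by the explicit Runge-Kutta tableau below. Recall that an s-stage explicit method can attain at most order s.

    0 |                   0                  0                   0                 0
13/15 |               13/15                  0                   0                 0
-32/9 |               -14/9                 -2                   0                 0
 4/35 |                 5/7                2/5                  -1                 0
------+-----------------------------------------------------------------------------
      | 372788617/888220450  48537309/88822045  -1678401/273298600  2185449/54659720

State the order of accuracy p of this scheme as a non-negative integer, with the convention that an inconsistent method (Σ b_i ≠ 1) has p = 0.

3

b = (372788617/888220450, 48537309/88822045, -1678401/273298600, 2185449/54659720)
c = (0, 13/15, -32/9, 4/35)
Ac = (0, 0, -26/15, 878/225)
Σ b_i: 372788617/888220450·1 + 48537309/88822045·1 + (-1678401/273298600)·1 + 2185449/54659720·1 = 1 ✓
b·c: 48537309/88822045·13/15 + (-1678401/273298600)·(-32/9) + 2185449/54659720·4/35 = 1/2 ✓
b·c²: 48537309/88822045·169/225 + (-1678401/273298600)·1024/81 + 2185449/54659720·16/1225 = 1/3 ✓
b·Ac: (-1678401/273298600)·(-26/15) + 2185449/54659720·878/225 = 1/6 ✓
b·c³: 48537309/88822045·2197/3375 + (-1678401/273298600)·(-32768/729) + 2185449/54659720·64/42875 = 33995902921/53805661875 ≠ 1/4 ⇒ order 3.
b·(c∘Ac): (-1678401/273298600)·832/135 + 2185449/54659720·3512/7875 = -51287989/2562174375 ≠ 1/8
b·Ac²: (-1678401/273298600)·(-338/225) + 2185449/54659720·(-124958/10125) = -893278801/1844765550 ≠ 1/12
b·A²c: 2185449/54659720·26/15 = 9470279/136649300 ≠ 1/24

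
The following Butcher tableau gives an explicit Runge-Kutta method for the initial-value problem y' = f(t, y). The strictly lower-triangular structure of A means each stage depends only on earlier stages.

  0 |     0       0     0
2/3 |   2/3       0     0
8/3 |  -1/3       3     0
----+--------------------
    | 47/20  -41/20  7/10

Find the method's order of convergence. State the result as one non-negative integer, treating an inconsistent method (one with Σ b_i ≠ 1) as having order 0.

b = (47/20, -41/20, 7/10)
c = (0, 2/3, 8/3)
Ac = (0, 0, 2)
Σ b_i: 47/20·1 + (-41/20)·1 + 7/10·1 = 1 ✓
b·c: (-41/20)·2/3 + 7/10·8/3 = 1/2 ✓
b·c²: (-41/20)·4/9 + 7/10·64/9 = 61/15 ≠ 1/3 ⇒ order 2.
b·Ac: 7/10·2 = 7/5 ≠ 1/6

2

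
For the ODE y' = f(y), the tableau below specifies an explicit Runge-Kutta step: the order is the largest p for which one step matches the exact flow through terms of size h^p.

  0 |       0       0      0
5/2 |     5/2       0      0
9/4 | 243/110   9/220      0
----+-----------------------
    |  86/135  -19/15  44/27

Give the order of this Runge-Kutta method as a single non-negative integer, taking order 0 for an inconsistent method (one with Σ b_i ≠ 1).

b = (86/135, -19/15, 44/27)
c = (0, 5/2, 9/4)
Ac = (0, 0, 9/88)
Σ b_i: 86/135·1 + (-19/15)·1 + 44/27·1 = 1 ✓
b·c: (-19/15)·5/2 + 44/27·9/4 = 1/2 ✓
b·c²: (-19/15)·25/4 + 44/27·81/16 = 1/3 ✓
b·Ac: 44/27·9/88 = 1/6 ✓; 3 stages ⇒ order 3.

3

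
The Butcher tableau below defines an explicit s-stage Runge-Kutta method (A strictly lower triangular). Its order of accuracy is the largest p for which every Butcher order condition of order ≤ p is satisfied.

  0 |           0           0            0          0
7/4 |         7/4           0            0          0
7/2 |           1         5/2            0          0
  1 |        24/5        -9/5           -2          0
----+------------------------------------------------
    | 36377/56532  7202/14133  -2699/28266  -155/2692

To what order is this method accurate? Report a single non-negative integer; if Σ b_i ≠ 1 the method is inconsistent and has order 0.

3

b = (36377/56532, 7202/14133, -2699/28266, -155/2692)
c = (0, 7/4, 7/2, 1)
Ac = (0, 0, 35/8, -203/20)
Σ b_i: 36377/56532·1 + 7202/14133·1 + (-2699/28266)·1 + (-155/2692)·1 = 1 ✓
b·c: 7202/14133·7/4 + (-2699/28266)·7/2 + (-155/2692)·1 = 1/2 ✓
b·c²: 7202/14133·49/16 + (-2699/28266)·49/4 + (-155/2692)·1 = 1/3 ✓
b·Ac: (-2699/28266)·35/8 + (-155/2692)·(-203/20) = 1/6 ✓
b·c³: 7202/14133·343/64 + (-2699/28266)·343/8 + (-155/2692)·1 = -30591/21536 ≠ 1/4 ⇒ order 3.
b·(c∘Ac): (-2699/28266)·245/16 + (-155/2692)·(-203/20) = -56707/64608 ≠ 1/8
b·Ac²: (-2699/28266)·245/32 + (-155/2692)·(-2401/80) = 32207/32304 ≠ 1/12
b·A²c: (-155/2692)·(-35/4) = 5425/10768 ≠ 1/24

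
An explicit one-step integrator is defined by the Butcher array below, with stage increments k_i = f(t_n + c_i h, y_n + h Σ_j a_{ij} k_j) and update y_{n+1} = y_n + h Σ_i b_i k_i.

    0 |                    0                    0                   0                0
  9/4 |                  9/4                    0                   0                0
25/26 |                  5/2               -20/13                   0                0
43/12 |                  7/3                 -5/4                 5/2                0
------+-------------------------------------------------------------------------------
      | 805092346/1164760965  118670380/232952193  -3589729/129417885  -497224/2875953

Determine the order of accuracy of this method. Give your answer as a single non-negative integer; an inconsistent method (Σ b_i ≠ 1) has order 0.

b = (805092346/1164760965, 118670380/232952193, -3589729/129417885, -497224/2875953)
c = (0, 9/4, 25/26, 43/12)
Ac = (0, 0, -45/13, -85/208)
Σ b_i: 805092346/1164760965·1 + 118670380/232952193·1 + (-3589729/129417885)·1 + (-497224/2875953)·1 = 1 ✓
b·c: 118670380/232952193·9/4 + (-3589729/129417885)·25/26 + (-497224/2875953)·43/12 = 1/2 ✓
b·c²: 118670380/232952193·81/16 + (-3589729/129417885)·625/676 + (-497224/2875953)·1849/144 = 1/3 ✓
b·Ac: (-3589729/129417885)·(-45/13) + (-497224/2875953)·(-85/208) = 1/6 ✓
b·c³: 118670380/232952193·729/64 + (-3589729/129417885)·15625/17576 + (-497224/2875953)·79507/1728 = -35159898991/16151352048 ≠ 1/4 ⇒ order 3.
b·(c∘Ac): (-3589729/129417885)·(-1125/338) + (-497224/2875953)·(-3655/2496) = 23846855/69022872 ≠ 1/8
b·Ac²: (-3589729/129417885)·(-405/52) + (-497224/2875953)·(-43445/10816) = 272325667/299099112 ≠ 1/12
b·A²c: (-497224/2875953)·(-225/26) = 1434300/958651 ≠ 1/24

3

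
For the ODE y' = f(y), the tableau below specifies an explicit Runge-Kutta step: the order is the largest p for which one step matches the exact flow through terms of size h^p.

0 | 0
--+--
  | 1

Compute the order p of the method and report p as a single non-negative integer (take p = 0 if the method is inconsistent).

b = (1)
c = (0)
Σ b_i: 1·1 = 1 ✓; 1 stage ⇒ order 1.

1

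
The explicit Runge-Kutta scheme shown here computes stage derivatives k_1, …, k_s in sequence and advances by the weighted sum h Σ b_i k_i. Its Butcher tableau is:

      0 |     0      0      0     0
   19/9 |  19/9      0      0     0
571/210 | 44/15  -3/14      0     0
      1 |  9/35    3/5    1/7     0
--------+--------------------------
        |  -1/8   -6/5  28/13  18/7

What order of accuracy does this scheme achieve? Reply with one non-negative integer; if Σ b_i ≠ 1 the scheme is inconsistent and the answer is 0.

0

b = (-1/8, -6/5, 28/13, 18/7)
c = (0, 19/9, 571/210, 1)
Ac = (0, 0, -19/42, 811/490)
Σ b_i: (-1/8)·1 + (-6/5)·1 + 28/13·1 + 18/7·1 = 12377/3640 ≠ 1 ⇒ order 0.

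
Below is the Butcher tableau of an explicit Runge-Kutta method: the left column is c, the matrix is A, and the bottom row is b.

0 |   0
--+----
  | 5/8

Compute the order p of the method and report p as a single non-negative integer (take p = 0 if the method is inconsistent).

b = (5/8)
c = (0)
Σ b_i: 5/8·1 = 5/8 ≠ 1 ⇒ order 0.

0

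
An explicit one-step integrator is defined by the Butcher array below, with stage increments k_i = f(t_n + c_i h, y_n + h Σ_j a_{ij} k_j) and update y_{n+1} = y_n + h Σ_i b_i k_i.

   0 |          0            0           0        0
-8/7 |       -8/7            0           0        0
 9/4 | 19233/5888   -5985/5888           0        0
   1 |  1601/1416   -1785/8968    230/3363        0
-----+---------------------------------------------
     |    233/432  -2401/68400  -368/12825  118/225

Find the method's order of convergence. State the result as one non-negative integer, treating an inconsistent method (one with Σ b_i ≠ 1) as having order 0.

4

b = (233/432, -2401/68400, -368/12825, 118/225)
c = (0, -8/7, 9/4, 1)
Ac = (0, 0, 855/736, 45/118)
Σ b_i: 233/432·1 + (-2401/68400)·1 + (-368/12825)·1 + 118/225·1 = 1 ✓
b·c: (-2401/68400)·(-8/7) + (-368/12825)·9/4 + 118/225·1 = 1/2 ✓
b·c²: (-2401/68400)·64/49 + (-368/12825)·81/16 + 118/225·1 = 1/3 ✓
b·Ac: (-368/12825)·855/736 + 118/225·45/118 = 1/6 ✓
b·c³: (-2401/68400)·(-512/343) + (-368/12825)·729/64 + 118/225·1 = 1/4 ✓
b·(c∘Ac): (-368/12825)·7695/2944 + 118/225·45/118 = 1/8 ✓
b·Ac²: (-368/12825)·(-855/644) + 118/225·285/3304 = 1/12 ✓
b·A²c: 118/225·75/944 = 1/24 ✓; 4 stages ⇒ order 4.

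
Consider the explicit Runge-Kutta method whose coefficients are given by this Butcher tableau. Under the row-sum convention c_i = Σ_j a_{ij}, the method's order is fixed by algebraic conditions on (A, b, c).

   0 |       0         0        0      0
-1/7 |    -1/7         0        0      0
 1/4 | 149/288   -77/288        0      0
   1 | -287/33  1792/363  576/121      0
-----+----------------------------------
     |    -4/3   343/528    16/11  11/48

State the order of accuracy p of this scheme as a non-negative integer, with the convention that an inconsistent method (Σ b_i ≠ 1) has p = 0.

4

b = (-4/3, 343/528, 16/11, 11/48)
c = (0, -1/7, 1/4, 1)
Ac = (0, 0, 11/288, 16/33)
Σ b_i: (-4/3)·1 + 343/528·1 + 16/11·1 + 11/48·1 = 1 ✓
b·c: 343/528·(-1/7) + 16/11·1/4 + 11/48·1 = 1/2 ✓
b·c²: 343/528·1/49 + 16/11·1/16 + 11/48·1 = 1/3 ✓
b·Ac: 16/11·11/288 + 11/48·16/33 = 1/6 ✓
b·c³: 343/528·(-1/343) + 16/11·1/64 + 11/48·1 = 1/4 ✓
b·(c∘Ac): 16/11·11/1152 + 11/48·16/33 = 1/8 ✓
b·Ac²: 16/11·(-11/2016) + 11/48·92/231 = 1/12 ✓
b·A²c: 11/48·2/11 = 1/24 ✓; 4 stages ⇒ order 4.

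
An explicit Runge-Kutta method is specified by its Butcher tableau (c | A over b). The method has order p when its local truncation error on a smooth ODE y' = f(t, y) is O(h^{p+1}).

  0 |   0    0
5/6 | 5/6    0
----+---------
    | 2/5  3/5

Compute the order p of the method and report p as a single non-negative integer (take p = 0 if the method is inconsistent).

b = (2/5, 3/5)
c = (0, 5/6)
Σ b_i: 2/5·1 + 3/5·1 = 1 ✓
b·c: 3/5·5/6 = 1/2 ✓; 2 stages ⇒ order 2.

2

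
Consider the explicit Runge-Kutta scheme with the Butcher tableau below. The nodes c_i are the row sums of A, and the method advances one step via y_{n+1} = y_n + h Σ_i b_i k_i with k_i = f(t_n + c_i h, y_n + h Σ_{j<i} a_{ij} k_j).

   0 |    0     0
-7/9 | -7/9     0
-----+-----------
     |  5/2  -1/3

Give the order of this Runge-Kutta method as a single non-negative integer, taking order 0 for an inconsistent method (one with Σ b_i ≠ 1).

0

b = (5/2, -1/3)
c = (0, -7/9)
Σ b_i: 5/2·1 + (-1/3)·1 = 13/6 ≠ 1 ⇒ order 0.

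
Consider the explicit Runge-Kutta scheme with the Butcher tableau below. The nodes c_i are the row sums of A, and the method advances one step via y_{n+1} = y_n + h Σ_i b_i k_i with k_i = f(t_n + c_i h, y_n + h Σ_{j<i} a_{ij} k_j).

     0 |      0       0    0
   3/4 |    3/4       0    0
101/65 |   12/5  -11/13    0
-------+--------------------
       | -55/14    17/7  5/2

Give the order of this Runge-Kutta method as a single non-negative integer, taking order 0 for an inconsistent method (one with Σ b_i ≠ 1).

b = (-55/14, 17/7, 5/2)
c = (0, 3/4, 101/65)
Ac = (0, 0, -33/52)
Σ b_i: (-55/14)·1 + 17/7·1 + 5/2·1 = 1 ✓
b·c: 17/7·3/4 + 5/2·101/65 = 2077/364 ≠ 1/2 ⇒ order 1.

1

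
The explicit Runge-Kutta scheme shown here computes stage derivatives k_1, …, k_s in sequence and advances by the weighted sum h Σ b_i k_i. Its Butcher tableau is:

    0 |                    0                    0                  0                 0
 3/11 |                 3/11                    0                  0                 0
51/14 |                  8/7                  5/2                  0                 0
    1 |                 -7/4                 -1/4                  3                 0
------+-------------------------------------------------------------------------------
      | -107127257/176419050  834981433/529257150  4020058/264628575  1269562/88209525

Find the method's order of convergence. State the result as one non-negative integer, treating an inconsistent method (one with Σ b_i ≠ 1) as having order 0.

3

b = (-107127257/176419050, 834981433/529257150, 4020058/264628575, 1269562/88209525)
c = (0, 3/11, 51/14, 1)
Ac = (0, 0, 15/22, 3345/308)
Σ b_i: (-107127257/176419050)·1 + 834981433/529257150·1 + 4020058/264628575·1 + 1269562/88209525·1 = 1 ✓
b·c: 834981433/529257150·3/11 + 4020058/264628575·51/14 + 1269562/88209525·1 = 1/2 ✓
b·c²: 834981433/529257150·9/121 + 4020058/264628575·2601/196 + 1269562/88209525·1 = 1/3 ✓
b·Ac: 4020058/264628575·15/22 + 1269562/88209525·3345/308 = 1/6 ✓
b·c³: 834981433/529257150·27/1331 + 4020058/264628575·132651/2744 + 1269562/88209525·1 = 21212591021/27168533700 ≠ 1/4 ⇒ order 3.
b·(c∘Ac): 4020058/264628575·765/308 + 1269562/88209525·3345/308 = 12551904/64686985 ≠ 1/8
b·Ac²: 4020058/264628575·45/242 + 1269562/88209525·471861/11858 = 1303055276/2264044475 ≠ 1/12
b·A²c: 1269562/88209525·45/22 = 1904343/64686985 ≠ 1/24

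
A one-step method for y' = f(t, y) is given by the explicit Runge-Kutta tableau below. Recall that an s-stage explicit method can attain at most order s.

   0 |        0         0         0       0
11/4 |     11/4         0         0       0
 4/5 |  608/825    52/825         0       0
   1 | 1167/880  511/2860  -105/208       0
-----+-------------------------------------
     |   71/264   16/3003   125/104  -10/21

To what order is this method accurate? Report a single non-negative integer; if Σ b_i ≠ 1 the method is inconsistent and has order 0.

4

b = (71/264, 16/3003, 125/104, -10/21)
c = (0, 11/4, 4/5, 1)
Ac = (0, 0, 13/75, 7/80)
Σ b_i: 71/264·1 + 16/3003·1 + 125/104·1 + (-10/21)·1 = 1 ✓
b·c: 16/3003·11/4 + 125/104·4/5 + (-10/21)·1 = 1/2 ✓
b·c²: 16/3003·121/16 + 125/104·16/25 + (-10/21)·1 = 1/3 ✓
b·Ac: 125/104·13/75 + (-10/21)·7/80 = 1/6 ✓
b·c³: 16/3003·1331/64 + 125/104·64/125 + (-10/21)·1 = 1/4 ✓
b·(c∘Ac): 125/104·52/375 + (-10/21)·7/80 = 1/8 ✓
b·Ac²: 125/104·143/300 + (-10/21)·329/320 = 1/12 ✓
b·A²c: (-10/21)·(-7/80) = 1/24 ✓; 4 stages ⇒ order 4.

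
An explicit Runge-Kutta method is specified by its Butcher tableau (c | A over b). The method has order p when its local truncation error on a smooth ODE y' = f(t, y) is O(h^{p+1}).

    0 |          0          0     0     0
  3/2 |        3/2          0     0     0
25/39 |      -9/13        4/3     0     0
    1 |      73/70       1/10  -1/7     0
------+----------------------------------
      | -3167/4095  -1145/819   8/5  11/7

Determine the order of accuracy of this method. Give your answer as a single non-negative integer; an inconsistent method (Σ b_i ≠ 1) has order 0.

2

b = (-3167/4095, -1145/819, 8/5, 11/7)
c = (0, 3/2, 25/39, 1)
Ac = (0, 0, 2, 319/5460)
Σ b_i: (-3167/4095)·1 + (-1145/819)·1 + 8/5·1 + 11/7·1 = 1 ✓
b·c: (-1145/819)·3/2 + 8/5·25/39 + 11/7·1 = 1/2 ✓
b·c²: (-1145/819)·9/4 + 8/5·625/1521 + 11/7·1 = -39041/42588 ≠ 1/3 ⇒ order 2.
b·Ac: 8/5·2 + 11/7·319/5460 = 125813/38220 ≠ 1/6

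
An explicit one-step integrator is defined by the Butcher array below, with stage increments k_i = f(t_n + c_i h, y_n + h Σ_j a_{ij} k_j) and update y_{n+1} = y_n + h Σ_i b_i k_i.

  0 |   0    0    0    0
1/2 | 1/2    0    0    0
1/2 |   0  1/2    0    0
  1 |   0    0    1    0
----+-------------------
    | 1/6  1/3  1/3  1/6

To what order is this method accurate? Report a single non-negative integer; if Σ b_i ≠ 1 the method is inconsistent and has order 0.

b = (1/6, 1/3, 1/3, 1/6)
c = (0, 1/2, 1/2, 1)
Ac = (0, 0, 1/4, 1/2)
Σ b_i: 1/6·1 + 1/3·1 + 1/3·1 + 1/6·1 = 1 ✓
b·c: 1/3·1/2 + 1/3·1/2 + 1/6·1 = 1/2 ✓
b·c²: 1/3·1/4 + 1/3·1/4 + 1/6·1 = 1/3 ✓
b·Ac: 1/3·1/4 + 1/6·1/2 = 1/6 ✓
b·c³: 1/3·1/8 + 1/3·1/8 + 1/6·1 = 1/4 ✓
b·(c∘Ac): 1/3·1/8 + 1/6·1/2 = 1/8 ✓
b·Ac²: 1/3·1/8 + 1/6·1/4 = 1/12 ✓
b·A²c: 1/6·1/4 = 1/24 ✓; 4 stages ⇒ order 4.

4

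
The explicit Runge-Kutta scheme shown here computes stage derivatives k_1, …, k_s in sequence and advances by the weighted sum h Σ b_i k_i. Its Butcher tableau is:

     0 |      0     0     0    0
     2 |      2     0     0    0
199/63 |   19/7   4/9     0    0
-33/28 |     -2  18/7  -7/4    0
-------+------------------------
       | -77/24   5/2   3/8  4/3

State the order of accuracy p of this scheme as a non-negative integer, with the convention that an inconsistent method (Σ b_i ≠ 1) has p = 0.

1

b = (-77/24, 5/2, 3/8, 4/3)
c = (0, 2, 199/63, -33/28)
Ac = (0, 0, 8/9, -97/252)
Σ b_i: (-77/24)·1 + 5/2·1 + 3/8·1 + 4/3·1 = 1 ✓
b·c: 5/2·2 + 3/8·199/63 + 4/3·(-33/28) = 775/168 ≠ 1/2 ⇒ order 1.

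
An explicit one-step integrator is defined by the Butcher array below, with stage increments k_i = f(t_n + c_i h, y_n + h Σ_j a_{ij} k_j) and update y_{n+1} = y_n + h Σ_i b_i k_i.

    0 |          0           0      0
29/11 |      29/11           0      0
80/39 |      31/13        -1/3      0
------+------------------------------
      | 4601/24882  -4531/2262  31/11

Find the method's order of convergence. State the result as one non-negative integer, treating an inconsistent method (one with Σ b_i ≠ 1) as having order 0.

b = (4601/24882, -4531/2262, 31/11)
c = (0, 29/11, 80/39)
Ac = (0, 0, -29/33)
Σ b_i: 4601/24882·1 + (-4531/2262)·1 + 31/11·1 = 1 ✓
b·c: (-4531/2262)·29/11 + 31/11·80/39 = 1/2 ✓
b·c²: (-4531/2262)·841/121 + 31/11·6400/1521 = -759761/368082 ≠ 1/3 ⇒ order 2.
b·Ac: 31/11·(-29/33) = -899/363 ≠ 1/6

2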